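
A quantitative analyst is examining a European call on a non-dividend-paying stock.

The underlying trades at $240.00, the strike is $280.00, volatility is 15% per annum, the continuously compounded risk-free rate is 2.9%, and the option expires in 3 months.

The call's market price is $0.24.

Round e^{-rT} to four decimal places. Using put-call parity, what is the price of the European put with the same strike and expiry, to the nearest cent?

$38.22

exp(−rT) = exp(−0.029·0.25) = 0.9928
Put-call parity: C − P = S − K·e^(−rT) = 240 − 280·0.9928 = 240 − 277.9840 = -37.9840
P = C − (C − P) = 0.24 − (-37.9840) = 38.2240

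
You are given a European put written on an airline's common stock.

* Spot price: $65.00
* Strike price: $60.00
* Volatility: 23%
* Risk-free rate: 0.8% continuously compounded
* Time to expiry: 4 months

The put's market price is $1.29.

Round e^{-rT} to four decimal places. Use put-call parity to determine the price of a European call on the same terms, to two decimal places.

e^(−rT) = e^(−0.008·0.3333) = 0.9973
Put-call parity: C − P = S − K·e^(−rT) = 65 − 60·0.9973 = 65 − 59.8380 = 5.1620
C = P + (C − P) = 1.29 + (5.1620) = 6.4520

$6.45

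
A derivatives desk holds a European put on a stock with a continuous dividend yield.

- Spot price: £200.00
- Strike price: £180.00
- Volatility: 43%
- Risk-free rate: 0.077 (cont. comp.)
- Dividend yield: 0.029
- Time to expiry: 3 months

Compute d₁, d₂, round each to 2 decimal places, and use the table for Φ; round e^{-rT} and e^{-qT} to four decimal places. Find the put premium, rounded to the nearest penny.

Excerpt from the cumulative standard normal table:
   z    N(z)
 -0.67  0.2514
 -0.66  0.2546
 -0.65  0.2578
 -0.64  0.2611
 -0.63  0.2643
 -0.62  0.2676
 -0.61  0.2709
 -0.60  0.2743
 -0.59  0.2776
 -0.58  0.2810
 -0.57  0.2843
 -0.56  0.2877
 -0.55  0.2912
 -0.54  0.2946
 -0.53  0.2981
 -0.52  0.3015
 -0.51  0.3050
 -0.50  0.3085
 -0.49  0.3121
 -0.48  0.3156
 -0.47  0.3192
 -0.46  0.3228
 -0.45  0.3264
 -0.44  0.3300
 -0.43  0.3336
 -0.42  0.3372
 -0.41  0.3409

σ√T = 0.43 × 0.5000 = 0.2150
ln(S/K) + (r − q + σ²/2)T = ln(200/180) + (0.077 − 0.029 + 0.43²/2)·0.25 = 0.1054 + 0.0351 = 0.1405
d₁ = 0.1405 / 0.2150 = 0.6534 → 0.65
d₂ = d₁ − σ√T = 0.6534 − 0.2150 = 0.4384 → 0.44
exp(−qT) = exp(−0.029·0.25) = 0.9928;  exp(−rT) = exp(−0.077·0.25) = 0.9809
N(−d₂) = N(-0.44) = 0.3300;  N(−d₁) = N(-0.65) = 0.2578
P = 180·0.9809·0.3300 − 200·0.9928·0.2578 = 58.2655 − 51.1888 = 7.0767

£7.08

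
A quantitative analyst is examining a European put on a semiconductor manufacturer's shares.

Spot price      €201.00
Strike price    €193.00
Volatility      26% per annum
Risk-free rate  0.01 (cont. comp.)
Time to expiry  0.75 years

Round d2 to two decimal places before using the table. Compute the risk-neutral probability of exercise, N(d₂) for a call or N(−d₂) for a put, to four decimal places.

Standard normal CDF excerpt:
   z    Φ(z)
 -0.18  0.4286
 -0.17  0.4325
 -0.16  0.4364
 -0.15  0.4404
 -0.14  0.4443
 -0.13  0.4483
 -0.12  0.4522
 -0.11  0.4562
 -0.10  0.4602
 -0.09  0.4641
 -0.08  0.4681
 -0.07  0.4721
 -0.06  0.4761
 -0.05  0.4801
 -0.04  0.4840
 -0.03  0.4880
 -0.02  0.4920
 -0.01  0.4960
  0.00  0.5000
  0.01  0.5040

σ√T = 0.26·√0.75 = 0.2252
d₁ = [ln(201/193) + (0.01 + ½·0.26²)·0.75] / (σ√T) = (0.0406 + 0.0329) / 0.2252 = 0.3263 ≈ 0.33
d₂ = 0.3263 − 0.2252 = 0.1011 ≈ 0.10
Pr(exercise) under Q = N(−d₂) = N(-0.10) = 0.4602

0.4602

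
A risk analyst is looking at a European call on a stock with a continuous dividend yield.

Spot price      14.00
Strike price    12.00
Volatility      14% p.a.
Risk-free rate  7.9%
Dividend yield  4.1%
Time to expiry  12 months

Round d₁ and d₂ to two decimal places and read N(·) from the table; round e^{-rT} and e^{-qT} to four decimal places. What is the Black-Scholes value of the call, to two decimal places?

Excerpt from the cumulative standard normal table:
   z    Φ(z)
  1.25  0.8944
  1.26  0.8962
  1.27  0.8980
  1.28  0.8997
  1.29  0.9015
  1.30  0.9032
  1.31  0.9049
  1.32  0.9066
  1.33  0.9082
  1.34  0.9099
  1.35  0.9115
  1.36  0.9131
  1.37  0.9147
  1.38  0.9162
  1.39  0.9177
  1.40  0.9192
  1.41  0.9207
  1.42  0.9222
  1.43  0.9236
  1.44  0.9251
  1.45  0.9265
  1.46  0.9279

2.42

σ√T = 0.14 × 1.0000 = 0.1400
d₁ = [ln(14/12) + (0.079 − 0.041 + 0.14²/2)·1] / 0.1400 = [0.1542 + 0.0478] / 0.1400 = 1.4425 which rounds to 1.44
d₂ = d₁ − σ√T = 1.4425 − 0.1400 = 1.3025 which rounds to 1.30
exp(−qT) = exp(−0.041·1) = 0.9598;  exp(−rT) = exp(−0.079·1) = 0.9240
N(d₁) = N(1.44) = 0.9251;  N(d₂) = N(1.30) = 0.9032
C = 14·0.9598·0.9251 − 12·0.9240·0.9032 = 12.4308 − 10.0147 = 2.4161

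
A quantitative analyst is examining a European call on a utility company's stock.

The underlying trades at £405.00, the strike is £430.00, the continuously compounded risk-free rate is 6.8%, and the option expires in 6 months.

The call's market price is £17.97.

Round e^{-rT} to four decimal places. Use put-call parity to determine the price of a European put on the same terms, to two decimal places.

£28.61

e^(−rT) = e^(−0.068·0.5) = 0.9666
Put-call parity: C − P = S − K·e^(−rT) = 405 − 430·0.9666 = 405 − 415.6380 = -10.6380
P = C − (C − P) = 17.97 − (-10.6380) = 28.6080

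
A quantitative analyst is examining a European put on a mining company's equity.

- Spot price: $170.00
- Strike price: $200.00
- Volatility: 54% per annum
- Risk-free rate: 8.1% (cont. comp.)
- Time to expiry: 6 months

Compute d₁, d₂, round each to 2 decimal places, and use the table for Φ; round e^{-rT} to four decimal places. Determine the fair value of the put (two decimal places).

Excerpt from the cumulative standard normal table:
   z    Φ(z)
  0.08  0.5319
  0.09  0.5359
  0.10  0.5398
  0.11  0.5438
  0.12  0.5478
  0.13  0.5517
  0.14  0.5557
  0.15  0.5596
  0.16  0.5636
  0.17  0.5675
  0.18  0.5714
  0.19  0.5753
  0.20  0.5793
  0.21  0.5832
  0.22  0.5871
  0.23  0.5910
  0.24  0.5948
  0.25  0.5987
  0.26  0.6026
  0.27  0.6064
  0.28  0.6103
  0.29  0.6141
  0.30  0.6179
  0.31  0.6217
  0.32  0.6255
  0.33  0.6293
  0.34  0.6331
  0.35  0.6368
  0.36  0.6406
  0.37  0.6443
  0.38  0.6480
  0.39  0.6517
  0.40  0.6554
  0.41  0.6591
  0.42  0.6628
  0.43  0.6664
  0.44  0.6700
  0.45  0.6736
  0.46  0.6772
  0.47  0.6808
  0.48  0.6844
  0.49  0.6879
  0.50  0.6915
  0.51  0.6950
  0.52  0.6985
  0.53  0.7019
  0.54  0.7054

σ√T = 0.54 × 0.7071 = 0.3818
ln(S/K) + (r + σ²/2)T = ln(170/200) + (0.081 + 0.54²/2)·0.5 = -0.1625 + 0.1134 = -0.0491
d₁ = -0.0491 / 0.3818 = -0.1286 ⇒ -0.13
d₂ = d₁ − σ√T = -0.1286 − 0.3818 = -0.5105 ⇒ -0.51
exp(−rT) = exp(−0.081·0.5) = 0.9603
N(−d₂) = N(0.51) = 0.6950;  N(−d₁) = N(0.13) = 0.5517
P = 200·0.9603·0.6950 − 170·0.5517 = 133.4817 − 93.7890 = 39.6927

$39.69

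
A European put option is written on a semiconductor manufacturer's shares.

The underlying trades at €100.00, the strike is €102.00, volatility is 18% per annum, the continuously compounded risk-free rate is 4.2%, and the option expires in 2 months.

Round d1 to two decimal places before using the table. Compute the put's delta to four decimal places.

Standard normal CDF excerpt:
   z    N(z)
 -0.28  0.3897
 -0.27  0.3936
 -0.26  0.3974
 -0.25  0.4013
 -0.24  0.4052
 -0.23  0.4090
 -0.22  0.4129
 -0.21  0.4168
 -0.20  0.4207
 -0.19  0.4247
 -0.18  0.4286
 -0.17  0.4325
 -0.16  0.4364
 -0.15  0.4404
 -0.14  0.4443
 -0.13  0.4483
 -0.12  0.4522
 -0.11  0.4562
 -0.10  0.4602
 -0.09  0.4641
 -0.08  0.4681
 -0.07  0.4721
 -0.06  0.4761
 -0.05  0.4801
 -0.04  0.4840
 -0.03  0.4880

σ√T = 0.18 × 0.4082 = 0.0735
d₁ = [ln(100/102) + (0.042 + ½·0.18²)·0.1667] / (σ√T) = (-0.0198 + 0.0097) / 0.0735 = -0.1375 which rounds to -0.14
N(d₁) = N(-0.14) = 0.4443
Δ_put = N(d₁) − 1 = 0.4443 − 1 = -0.5557

-0.5557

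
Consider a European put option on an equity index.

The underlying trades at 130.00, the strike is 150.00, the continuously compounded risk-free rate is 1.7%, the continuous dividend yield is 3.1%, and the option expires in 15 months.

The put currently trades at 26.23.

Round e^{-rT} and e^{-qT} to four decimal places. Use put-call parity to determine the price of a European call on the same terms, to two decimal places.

4.44

exp(−qT) = exp(−0.031·1.25) = 0.9620;  exp(−rT) = exp(−0.017·1.25) = 0.9790
Put-call parity: C − P = S·e^(−qT) − K·e^(−rT) = 130·0.9620 − 150·0.9790 = 125.0600 − 146.8500 = -21.7900
C = P + (C − P) = 26.23 + (-21.7900) = 4.4400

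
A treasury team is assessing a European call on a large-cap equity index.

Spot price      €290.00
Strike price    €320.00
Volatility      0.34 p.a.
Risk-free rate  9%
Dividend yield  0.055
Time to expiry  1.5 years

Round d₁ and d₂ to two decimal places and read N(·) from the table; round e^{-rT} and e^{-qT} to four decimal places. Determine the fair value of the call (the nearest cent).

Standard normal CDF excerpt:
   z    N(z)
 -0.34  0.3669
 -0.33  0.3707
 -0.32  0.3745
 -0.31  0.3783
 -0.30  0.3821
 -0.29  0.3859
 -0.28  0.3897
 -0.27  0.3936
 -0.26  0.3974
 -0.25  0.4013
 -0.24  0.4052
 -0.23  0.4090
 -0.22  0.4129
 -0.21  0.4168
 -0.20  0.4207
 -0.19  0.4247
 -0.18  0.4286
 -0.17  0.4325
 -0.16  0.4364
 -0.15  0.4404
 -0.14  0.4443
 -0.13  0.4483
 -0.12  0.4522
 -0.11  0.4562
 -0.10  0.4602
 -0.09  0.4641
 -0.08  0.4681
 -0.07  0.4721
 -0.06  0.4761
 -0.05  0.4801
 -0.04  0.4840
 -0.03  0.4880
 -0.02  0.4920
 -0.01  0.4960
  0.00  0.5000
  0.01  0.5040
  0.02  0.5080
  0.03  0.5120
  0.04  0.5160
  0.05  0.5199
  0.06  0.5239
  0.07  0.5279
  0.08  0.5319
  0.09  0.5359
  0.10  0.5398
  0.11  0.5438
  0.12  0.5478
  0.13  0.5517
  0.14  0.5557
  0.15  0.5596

€39.44

σ√T = 0.34 × 1.2247 = 0.4164
d₁ = [ln(290/320) + (0.09 − 0.055 + 0.34²/2)·1.5] / 0.4164 = [-0.0984 + 0.1392] / 0.4164 = 0.0979 ≈ 0.10
d₂ = d₁ − σ√T = 0.0979 − 0.4164 = -0.3185 ≈ -0.32
e^(−qT) = e^(−0.055·1.5) = 0.9208;  e^(−rT) = e^(−0.09·1.5) = 0.8737
N(d₁) = N(0.10) = 0.5398;  N(d₂) = N(-0.32) = 0.3745
C = 290·0.9208·0.5398 − 320·0.8737·0.3745 = 144.1439 − 104.7042 = 39.4397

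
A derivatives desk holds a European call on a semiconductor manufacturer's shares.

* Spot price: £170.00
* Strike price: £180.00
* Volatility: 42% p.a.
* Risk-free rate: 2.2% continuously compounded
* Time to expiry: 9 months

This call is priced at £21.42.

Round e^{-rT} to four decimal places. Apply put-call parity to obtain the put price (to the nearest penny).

£28.47

exp(−rT) = exp(−0.022·0.75) = 0.9836
Put-call parity: C − P = S − K·e^(−rT) = 170 − 180·0.9836 = 170 − 177.0480 = -7.0480
P = C − (C − P) = 21.42 − (-7.0480) = 28.4680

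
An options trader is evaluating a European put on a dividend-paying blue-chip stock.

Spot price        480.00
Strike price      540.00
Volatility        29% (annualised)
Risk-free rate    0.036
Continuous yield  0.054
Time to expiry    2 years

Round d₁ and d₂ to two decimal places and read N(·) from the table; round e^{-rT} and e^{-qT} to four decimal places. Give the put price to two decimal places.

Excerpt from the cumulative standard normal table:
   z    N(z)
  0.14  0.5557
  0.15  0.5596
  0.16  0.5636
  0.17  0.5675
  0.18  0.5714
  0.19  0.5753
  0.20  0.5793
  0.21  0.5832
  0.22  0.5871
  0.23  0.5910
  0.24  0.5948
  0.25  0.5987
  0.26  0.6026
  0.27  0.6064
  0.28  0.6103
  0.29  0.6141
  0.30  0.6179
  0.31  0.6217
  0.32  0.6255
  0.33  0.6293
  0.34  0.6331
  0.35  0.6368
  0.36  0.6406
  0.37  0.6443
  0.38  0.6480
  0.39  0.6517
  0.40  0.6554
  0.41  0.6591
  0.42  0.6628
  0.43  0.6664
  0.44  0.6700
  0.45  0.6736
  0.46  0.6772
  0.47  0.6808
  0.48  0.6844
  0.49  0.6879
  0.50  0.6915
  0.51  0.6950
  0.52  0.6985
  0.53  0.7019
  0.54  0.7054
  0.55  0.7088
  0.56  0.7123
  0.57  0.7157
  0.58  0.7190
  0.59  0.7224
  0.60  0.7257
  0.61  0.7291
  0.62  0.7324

116.77

σ√T = 0.29·√2 = 0.4101
d₁ = [ln(480/540) + (0.036 − 0.054 + ½·0.29²)·2] / (σ√T) = (-0.1178 + 0.0481) / 0.4101 = -0.1699 ⇒ -0.17
d₂ = -0.1699 − 0.4101 = -0.5800 ⇒ -0.58
e^(−qT) = e^(−0.054·2) = 0.8976;  e^(−rT) = e^(−0.036·2) = 0.9305
N(−d₂) = N(0.58) = 0.7190;  N(−d₁) = N(0.17) = 0.5675
P = 540·0.9305·0.7190 − 480·0.8976·0.5675 = 361.2759 − 244.5062 = 116.7697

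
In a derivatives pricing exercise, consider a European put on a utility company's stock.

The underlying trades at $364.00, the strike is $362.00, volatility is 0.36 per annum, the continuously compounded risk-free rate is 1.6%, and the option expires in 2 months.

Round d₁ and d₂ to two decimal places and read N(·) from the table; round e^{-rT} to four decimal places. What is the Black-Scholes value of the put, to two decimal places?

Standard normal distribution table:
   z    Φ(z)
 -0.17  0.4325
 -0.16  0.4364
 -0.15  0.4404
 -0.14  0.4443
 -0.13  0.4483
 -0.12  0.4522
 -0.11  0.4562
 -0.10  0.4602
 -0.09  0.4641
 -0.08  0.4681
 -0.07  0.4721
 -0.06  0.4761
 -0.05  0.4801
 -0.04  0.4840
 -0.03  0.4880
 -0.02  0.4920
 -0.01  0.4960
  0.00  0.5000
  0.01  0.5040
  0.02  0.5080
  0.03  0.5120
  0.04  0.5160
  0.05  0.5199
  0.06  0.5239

$20.22

T = 0.1667;  σ√T = 0.1470
ln(S/K) + (r + σ²/2)T = ln(364/362) + (0.016 + 0.36²/2)·0.1667 = 0.0055 + 0.0135 = 0.0190
d₁ = 0.0190 / 0.1470 = 0.1291 which rounds to 0.13
d₂ = d₁ − σ√T = 0.1291 − 0.1470 = -0.0179 which rounds to -0.02
e^(−rT) = e^(−0.016·0.1667) = 0.9973
N(−d₂) = N(0.02) = 0.5080;  N(−d₁) = N(-0.13) = 0.4483
P = 362·0.9973·0.5080 − 364·0.4483 = 183.3995 − 163.1812 = 20.2183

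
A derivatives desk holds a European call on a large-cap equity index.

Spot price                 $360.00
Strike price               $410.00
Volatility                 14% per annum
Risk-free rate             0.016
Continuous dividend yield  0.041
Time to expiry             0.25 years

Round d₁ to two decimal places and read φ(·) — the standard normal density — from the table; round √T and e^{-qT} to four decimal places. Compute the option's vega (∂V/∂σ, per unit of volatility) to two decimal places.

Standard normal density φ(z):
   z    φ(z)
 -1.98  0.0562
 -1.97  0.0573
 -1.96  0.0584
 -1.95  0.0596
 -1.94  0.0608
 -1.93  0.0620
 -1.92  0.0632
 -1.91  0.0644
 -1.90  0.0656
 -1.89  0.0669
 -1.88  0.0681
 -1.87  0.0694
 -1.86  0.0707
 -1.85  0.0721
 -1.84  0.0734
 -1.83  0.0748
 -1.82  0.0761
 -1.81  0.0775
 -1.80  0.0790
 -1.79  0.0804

σ√T = 0.14·√0.25 = 0.0700
d₁ = [ln(360/410) + (0.016 − 0.041 + 0.14²/2)·0.25] / 0.0700 = [-0.1301 − 0.0038] / 0.0700 = -1.9122 which rounds to -1.91
√T = √0.25 = 0.5000
φ(d₁) = φ(-1.91) = 0.0644
exp(−qT) = exp(−0.041·0.25) = 0.9898
vega = S·exp(−qT)·φ(d₁)·√T = 360·0.9898·0.0644·0.5000 = 11.4738

11.47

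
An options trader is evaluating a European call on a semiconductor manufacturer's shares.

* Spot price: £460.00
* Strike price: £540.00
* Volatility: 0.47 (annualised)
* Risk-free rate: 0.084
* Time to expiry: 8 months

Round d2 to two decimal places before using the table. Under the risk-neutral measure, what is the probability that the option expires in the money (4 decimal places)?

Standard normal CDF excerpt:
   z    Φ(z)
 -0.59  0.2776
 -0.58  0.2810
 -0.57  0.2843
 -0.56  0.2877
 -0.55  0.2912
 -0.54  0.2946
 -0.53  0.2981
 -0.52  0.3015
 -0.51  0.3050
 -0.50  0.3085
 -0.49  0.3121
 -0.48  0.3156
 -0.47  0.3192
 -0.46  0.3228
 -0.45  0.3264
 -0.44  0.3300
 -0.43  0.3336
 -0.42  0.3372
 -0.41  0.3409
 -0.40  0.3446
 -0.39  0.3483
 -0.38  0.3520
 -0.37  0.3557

0.3228

σ√T = 0.47 × 0.8165 = 0.3838
d₁ = [ln(460/540) + (0.084 + 0.47²/2)·0.6667] / 0.3838 = [-0.1603 + 0.1296] / 0.3838 = -0.0800 ⇒ -0.08
d₂ = d₁ − σ√T = -0.0800 − 0.3838 = -0.4638 ⇒ -0.46
Pr(exercise) under Q = N(d₂) = 0.3228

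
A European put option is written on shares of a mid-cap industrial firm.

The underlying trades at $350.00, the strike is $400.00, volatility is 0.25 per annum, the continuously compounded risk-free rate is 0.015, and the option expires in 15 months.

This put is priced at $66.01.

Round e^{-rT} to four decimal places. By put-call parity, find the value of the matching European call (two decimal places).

$23.45

e^(−rT) = e^(−0.015·1.25) = 0.9814
Put-call parity: C − P = S − K·e^(−rT) = 350 − 400·0.9814 = 350 − 392.5600 = -42.5600
C = P + (C − P) = 66.01 + (-42.5600) = 23.4500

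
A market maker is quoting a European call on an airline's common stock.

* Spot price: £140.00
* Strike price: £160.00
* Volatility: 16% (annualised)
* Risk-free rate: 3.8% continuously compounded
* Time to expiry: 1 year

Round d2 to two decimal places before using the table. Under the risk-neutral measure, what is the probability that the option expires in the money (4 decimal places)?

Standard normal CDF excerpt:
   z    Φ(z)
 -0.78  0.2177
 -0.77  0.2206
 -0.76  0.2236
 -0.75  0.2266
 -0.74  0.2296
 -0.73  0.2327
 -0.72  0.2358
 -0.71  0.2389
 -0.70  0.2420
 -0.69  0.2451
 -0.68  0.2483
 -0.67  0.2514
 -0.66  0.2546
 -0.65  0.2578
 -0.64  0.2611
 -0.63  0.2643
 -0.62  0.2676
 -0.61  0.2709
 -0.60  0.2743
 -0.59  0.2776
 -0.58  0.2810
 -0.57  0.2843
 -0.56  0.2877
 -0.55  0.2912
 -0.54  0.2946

0.2483

σ√T = 0.16·√1 = 0.1600
ln(S/K) + (r + σ²/2)T = ln(140/160) + (0.038 + 0.16²/2)·1 = -0.1335 + 0.0508 = -0.0827
d₁ = -0.0827 / 0.1600 = -0.5171 which rounds to -0.52
d₂ = d₁ − σ√T = -0.5171 − 0.1600 = -0.6771 which rounds to -0.68
Pr(exercise) under Q = N(d₂) = 0.2483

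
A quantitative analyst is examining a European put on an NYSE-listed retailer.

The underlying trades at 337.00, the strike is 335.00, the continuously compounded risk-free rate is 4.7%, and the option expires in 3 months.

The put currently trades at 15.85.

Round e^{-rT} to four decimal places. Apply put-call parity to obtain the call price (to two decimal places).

e^(−rT) = e^(−0.047·0.25) = 0.9883
Put-call parity: C − P = S − K·e^(−rT) = 337 − 335·0.9883 = 337 − 331.0805 = 5.9195
C = P + (C − P) = 15.85 + (5.9195) = 21.7695

21.77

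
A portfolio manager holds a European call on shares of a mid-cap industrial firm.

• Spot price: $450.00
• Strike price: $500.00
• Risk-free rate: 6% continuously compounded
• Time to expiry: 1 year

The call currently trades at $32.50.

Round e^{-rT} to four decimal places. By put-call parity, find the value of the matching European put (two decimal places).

$53.40

exp(−rT) = exp(−0.06·1) = 0.9418
Put-call parity: C − P = S − K·e^(−rT) = 450 − 500·0.9418 = 450 − 470.9000 = -20.9000
P = C − (C − P) = 32.50 − (-20.9000) = 53.4000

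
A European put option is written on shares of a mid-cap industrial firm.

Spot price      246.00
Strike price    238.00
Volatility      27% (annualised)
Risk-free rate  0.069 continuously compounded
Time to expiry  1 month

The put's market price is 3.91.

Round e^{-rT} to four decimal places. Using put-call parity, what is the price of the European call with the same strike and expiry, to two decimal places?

exp(−rT) = exp(−0.069·0.08333) = 0.9943
Put-call parity: C − P = S − K·e^(−rT) = 246 − 238·0.9943 = 246 − 236.6434 = 9.3566
C = P + (C − P) = 3.91 + (9.3566) = 13.2666

13.27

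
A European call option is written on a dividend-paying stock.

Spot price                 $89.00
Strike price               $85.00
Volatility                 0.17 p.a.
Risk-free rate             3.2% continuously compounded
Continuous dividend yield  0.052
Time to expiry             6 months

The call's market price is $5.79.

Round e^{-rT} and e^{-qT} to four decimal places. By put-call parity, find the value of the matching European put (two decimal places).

$2.73

exp(−qT) = exp(−0.052·0.5) = 0.9743;  exp(−rT) = exp(−0.032·0.5) = 0.9841
Put-call parity: C − P = S·e^(−qT) − K·e^(−rT) = 89·0.9743 − 85·0.9841 = 86.7127 − 83.6485 = 3.0642
P = C − (C − P) = 5.79 − (3.0642) = 2.7258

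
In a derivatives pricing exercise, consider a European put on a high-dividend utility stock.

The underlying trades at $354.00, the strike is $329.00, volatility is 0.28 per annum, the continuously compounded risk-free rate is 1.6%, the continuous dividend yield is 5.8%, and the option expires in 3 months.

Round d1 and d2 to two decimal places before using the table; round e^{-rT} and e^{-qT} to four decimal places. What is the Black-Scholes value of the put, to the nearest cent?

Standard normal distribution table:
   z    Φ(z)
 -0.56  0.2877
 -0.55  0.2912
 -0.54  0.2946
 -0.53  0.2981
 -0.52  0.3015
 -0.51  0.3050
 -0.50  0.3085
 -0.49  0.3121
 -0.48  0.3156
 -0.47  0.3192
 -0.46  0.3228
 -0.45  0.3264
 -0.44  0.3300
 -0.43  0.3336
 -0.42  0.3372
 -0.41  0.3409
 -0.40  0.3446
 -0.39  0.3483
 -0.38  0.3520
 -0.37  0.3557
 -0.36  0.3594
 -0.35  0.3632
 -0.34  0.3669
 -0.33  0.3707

σ√T = 0.28 × 0.5000 = 0.1400
d₁ = [ln(354/329) + (0.016 − 0.058 + 0.28²/2)·0.25] / 0.1400 = [0.0732 − 0.0007] / 0.1400 = 0.5181 which rounds to 0.52
d₂ = d₁ − σ√T = 0.5181 − 0.1400 = 0.3781 which rounds to 0.38
e^(−qT) = e^(−0.058·0.25) = 0.9856;  e^(−rT) = e^(−0.016·0.25) = 0.9960
N(−d₂) = N(-0.38) = 0.3520;  N(−d₁) = N(-0.52) = 0.3015
P = 329·0.9960·0.3520 − 354·0.9856·0.3015 = 115.3448 − 105.1941 = 10.1507

$10.15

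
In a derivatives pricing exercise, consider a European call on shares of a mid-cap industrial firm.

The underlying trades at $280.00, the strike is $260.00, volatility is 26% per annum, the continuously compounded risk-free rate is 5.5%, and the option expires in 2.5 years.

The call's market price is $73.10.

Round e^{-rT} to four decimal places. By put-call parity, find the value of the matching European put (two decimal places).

$19.69

exp(−rT) = exp(−0.055·2.5) = 0.8715
Put-call parity: C − P = S − K·e^(−rT) = 280 − 260·0.8715 = 280 − 226.5900 = 53.4100
P = C − (C − P) = 73.10 − (53.4100) = 19.6900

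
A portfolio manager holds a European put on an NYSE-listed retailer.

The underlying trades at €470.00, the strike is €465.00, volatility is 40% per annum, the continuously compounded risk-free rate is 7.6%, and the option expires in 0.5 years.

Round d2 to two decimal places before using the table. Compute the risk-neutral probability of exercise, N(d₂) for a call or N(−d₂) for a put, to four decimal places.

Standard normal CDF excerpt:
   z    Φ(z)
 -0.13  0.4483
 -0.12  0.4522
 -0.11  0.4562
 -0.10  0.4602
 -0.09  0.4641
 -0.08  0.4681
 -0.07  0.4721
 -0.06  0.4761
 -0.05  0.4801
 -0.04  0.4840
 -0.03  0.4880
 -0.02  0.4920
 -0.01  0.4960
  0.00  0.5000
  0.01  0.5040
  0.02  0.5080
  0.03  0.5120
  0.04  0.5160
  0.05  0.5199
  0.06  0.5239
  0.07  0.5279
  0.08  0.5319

0.4880

σ√T = 0.4 × 0.7071 = 0.2828
d₁ = [ln(470/465) + (0.076 + 0.4²/2)·0.5] / 0.2828 = [0.0107 + 0.0780] / 0.2828 = 0.3136 ⇒ 0.31
d₂ = d₁ − σ√T = 0.3136 − 0.2828 = 0.0307 ⇒ 0.03
Risk-neutral Pr[S_T < K] = N(−d₂) = N(-0.03) = 0.4880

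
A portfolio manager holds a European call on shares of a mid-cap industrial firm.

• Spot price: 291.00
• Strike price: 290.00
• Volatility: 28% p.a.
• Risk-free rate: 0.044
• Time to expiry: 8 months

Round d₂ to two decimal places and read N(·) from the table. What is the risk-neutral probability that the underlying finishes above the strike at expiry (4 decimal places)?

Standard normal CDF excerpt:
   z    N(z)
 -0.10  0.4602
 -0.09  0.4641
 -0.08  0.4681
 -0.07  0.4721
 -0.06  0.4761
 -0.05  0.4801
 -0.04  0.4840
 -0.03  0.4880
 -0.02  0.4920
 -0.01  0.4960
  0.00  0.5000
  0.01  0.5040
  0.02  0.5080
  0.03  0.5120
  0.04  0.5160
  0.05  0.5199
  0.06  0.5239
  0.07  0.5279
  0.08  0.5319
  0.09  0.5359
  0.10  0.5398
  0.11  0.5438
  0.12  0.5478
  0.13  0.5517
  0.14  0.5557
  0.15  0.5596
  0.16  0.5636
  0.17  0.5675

T = 0.6667;  σ√T = 0.2286
d₁ = [ln(291/290) + (0.044 + ½·0.28²)·0.6667] / (σ√T) = (0.0034 + 0.0555) / 0.2286 = 0.2577 which rounds to 0.26
d₂ = 0.2577 − 0.2286 = 0.0291 which rounds to 0.03
Risk-neutral Pr[S_T > K] = N(d₂) = N(0.03) = 0.5120

0.5120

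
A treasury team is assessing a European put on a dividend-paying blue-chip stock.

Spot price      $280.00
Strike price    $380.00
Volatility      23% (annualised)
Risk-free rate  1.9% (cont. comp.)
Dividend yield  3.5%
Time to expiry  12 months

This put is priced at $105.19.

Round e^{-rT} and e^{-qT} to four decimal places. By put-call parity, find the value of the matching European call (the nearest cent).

e^(−qT) = e^(−0.035·1) = 0.9656;  e^(−rT) = e^(−0.019·1) = 0.9812
Put-call parity: C − P = S·e^(−qT) − K·e^(−rT) = 280·0.9656 − 380·0.9812 = 270.3680 − 372.8560 = -102.4880
C = P + (C − P) = 105.19 + (-102.4880) = 2.7020

$2.70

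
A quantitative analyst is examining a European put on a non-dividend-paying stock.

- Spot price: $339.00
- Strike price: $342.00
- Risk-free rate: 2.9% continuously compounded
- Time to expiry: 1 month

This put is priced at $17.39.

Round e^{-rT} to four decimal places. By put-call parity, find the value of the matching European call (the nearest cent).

$15.21

e^(−rT) = e^(−0.029·0.08333) = 0.9976
Put-call parity: C − P = S − K·e^(−rT) = 339 − 342·0.9976 = 339 − 341.1792 = -2.1792
C = P + (C − P) = 17.39 + (-2.1792) = 15.2108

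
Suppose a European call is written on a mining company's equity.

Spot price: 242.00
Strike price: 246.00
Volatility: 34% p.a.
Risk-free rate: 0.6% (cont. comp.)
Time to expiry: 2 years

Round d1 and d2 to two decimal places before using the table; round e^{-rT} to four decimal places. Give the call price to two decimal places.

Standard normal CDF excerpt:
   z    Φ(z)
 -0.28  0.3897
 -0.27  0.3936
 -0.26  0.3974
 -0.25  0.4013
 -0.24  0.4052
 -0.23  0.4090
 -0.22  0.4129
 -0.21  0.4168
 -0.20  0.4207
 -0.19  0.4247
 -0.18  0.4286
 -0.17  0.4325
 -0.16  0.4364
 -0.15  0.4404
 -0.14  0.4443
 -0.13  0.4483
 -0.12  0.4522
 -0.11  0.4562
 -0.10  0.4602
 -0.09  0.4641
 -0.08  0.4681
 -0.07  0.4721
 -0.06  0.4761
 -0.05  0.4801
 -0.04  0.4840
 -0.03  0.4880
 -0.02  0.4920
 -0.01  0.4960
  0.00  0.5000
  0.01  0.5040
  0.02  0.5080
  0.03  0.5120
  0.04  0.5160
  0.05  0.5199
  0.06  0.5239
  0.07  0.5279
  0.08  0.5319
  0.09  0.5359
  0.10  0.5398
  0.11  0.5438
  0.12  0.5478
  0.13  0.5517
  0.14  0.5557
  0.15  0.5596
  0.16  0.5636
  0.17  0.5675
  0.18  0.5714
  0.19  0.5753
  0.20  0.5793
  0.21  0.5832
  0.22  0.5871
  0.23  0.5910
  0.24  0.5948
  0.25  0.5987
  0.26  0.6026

σ√T = 0.34 × 1.4142 = 0.4808
ln(S/K) + (r + σ²/2)T = ln(242/246) + (0.006 + 0.34²/2)·2 = -0.0164 + 0.1276 = 0.1112
d₁ = 0.1112 / 0.4808 = 0.2313 which rounds to 0.23
d₂ = d₁ − σ√T = 0.2313 − 0.4808 = -0.2496 which rounds to -0.25
e^(−rT) = e^(−0.006·2) = 0.9881
N(d₁) = N(0.23) = 0.5910;  N(d₂) = N(-0.25) = 0.4013
C = 242·0.5910 − 246·0.9881·0.4013 = 143.0220 − 97.5450 = 45.4770

45.48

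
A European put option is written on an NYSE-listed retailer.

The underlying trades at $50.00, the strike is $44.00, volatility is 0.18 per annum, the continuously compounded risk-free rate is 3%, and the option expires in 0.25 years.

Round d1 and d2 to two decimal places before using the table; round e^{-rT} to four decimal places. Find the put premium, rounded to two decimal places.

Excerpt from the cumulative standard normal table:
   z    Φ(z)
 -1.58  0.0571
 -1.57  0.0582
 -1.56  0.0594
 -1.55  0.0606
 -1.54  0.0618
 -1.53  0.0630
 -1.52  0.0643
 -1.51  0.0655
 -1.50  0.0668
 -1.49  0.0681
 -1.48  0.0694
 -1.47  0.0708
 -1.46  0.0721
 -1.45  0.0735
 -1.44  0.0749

σ√T = 0.18·√0.25 = 0.0900
d₁ = [ln(50/44) + (0.03 + 0.18²/2)·0.25] / 0.0900 = [0.1278 + 0.0115] / 0.0900 = 1.5487 ⇒ 1.55
d₂ = d₁ − σ√T = 1.5487 − 0.0900 = 1.4587 ⇒ 1.46
exp(−rT) = exp(−0.03·0.25) = 0.9925
N(−d₂) = N(-1.46) = 0.0721;  N(−d₁) = N(-1.55) = 0.0606
P = 44·0.9925·0.0721 − 50·0.0606 = 3.1486 − 3.0300 = 0.1186

$0.12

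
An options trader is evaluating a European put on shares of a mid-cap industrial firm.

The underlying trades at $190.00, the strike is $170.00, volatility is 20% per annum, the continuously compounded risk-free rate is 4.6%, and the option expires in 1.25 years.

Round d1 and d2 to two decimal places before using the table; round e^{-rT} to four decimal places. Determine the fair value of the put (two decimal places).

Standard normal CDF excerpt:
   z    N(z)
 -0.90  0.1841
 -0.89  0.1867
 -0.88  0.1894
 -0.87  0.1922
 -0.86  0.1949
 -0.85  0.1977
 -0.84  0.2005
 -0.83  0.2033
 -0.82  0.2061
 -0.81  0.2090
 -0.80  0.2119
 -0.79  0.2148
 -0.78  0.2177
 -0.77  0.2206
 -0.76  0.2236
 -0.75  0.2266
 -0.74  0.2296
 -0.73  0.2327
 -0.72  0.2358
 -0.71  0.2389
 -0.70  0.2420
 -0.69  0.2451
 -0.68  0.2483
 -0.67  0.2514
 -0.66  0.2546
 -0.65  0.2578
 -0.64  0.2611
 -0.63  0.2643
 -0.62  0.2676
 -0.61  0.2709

$5.39

T = 1.25;  σ√T = 0.2236
d₁ = [ln(190/170) + (0.046 + 0.2²/2)·1.25] / 0.2236 = [0.1112 + 0.0825] / 0.2236 = 0.8664 ≈ 0.87
d₂ = d₁ − σ√T = 0.8664 − 0.2236 = 0.6428 ≈ 0.64
exp(−rT) = exp(−0.046·1.25) = 0.9441
N(−d₂) = N(-0.64) = 0.2611;  N(−d₁) = N(-0.87) = 0.1922
P = 170·0.9441·0.2611 − 190·0.1922 = 41.9058 − 36.5180 = 5.3878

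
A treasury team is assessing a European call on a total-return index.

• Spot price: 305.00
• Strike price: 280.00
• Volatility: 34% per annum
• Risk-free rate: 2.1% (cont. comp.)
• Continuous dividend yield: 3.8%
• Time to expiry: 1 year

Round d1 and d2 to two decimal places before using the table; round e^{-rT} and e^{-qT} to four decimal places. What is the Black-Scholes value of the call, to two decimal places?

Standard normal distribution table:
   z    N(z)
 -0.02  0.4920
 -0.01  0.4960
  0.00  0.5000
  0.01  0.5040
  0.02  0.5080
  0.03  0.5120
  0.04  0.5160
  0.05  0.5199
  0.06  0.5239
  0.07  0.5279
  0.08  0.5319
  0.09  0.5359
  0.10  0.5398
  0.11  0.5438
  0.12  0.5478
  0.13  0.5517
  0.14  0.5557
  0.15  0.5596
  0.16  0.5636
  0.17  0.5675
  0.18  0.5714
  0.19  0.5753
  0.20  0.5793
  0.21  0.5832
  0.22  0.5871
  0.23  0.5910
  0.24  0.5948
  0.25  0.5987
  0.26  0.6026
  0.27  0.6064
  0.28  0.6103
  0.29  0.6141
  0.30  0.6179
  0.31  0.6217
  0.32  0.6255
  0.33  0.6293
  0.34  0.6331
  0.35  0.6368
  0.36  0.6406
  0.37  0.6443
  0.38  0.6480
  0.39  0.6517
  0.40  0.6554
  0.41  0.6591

48.80

σ√T = 0.34·√1 = 0.3400
d₁ = [ln(305/280) + (0.021 − 0.038 + 0.34²/2)·1] / 0.3400 = [0.0855 + 0.0408] / 0.3400 = 0.3715 which rounds to 0.37
d₂ = d₁ − σ√T = 0.3715 − 0.3400 = 0.0315 which rounds to 0.03
e^(−qT) = e^(−0.038·1) = 0.9627;  e^(−rT) = e^(−0.021·1) = 0.9792
N(d₁) = N(0.37) = 0.6443;  N(d₂) = N(0.03) = 0.5120
C = 305·0.9627·0.6443 − 280·0.9792·0.5120 = 189.1816 − 140.3781 = 48.8035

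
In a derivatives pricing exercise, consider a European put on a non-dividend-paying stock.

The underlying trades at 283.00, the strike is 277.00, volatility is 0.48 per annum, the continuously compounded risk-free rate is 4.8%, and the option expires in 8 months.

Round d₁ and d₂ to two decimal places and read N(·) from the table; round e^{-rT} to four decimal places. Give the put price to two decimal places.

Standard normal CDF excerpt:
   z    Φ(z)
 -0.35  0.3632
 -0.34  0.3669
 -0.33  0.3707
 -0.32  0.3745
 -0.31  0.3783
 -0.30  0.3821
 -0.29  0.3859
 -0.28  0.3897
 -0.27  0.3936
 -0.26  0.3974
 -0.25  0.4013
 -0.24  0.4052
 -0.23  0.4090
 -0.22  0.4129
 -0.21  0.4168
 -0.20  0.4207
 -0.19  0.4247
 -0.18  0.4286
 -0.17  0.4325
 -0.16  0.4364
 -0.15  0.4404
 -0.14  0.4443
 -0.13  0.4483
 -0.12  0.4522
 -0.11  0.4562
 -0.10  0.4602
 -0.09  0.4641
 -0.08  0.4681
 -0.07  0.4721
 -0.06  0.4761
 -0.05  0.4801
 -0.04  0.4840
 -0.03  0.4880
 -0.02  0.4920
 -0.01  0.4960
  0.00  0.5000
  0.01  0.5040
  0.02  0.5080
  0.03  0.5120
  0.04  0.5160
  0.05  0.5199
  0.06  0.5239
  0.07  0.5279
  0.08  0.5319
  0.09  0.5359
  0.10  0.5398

35.64

σ√T = 0.48·√0.6667 = 0.3919
d₁ = [ln(283/277) + (0.048 + ½·0.48²)·0.6667] / (σ√T) = (0.0214 + 0.1088) / 0.3919 = 0.3323 which rounds to 0.33
d₂ = 0.3323 − 0.3919 = -0.0596 which rounds to -0.06
e^(−rT) = e^(−0.048·0.6667) = 0.9685
N(−d₂) = N(0.06) = 0.5239;  N(−d₁) = N(-0.33) = 0.3707
P = 277·0.9685·0.5239 − 283·0.3707 = 140.5490 − 104.9081 = 35.6409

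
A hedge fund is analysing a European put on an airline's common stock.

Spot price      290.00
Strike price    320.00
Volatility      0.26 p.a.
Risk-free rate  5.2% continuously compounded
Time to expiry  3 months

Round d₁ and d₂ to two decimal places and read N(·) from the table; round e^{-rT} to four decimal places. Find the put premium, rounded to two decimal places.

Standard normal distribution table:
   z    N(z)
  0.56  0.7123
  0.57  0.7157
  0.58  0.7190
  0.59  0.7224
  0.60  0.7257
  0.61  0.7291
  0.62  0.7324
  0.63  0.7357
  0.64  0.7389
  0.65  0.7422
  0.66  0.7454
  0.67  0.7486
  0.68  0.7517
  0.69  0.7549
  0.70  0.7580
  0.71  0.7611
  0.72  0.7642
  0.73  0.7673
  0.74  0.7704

T = 0.25;  σ√T = 0.1300
ln(S/K) + (r + σ²/2)T = ln(290/320) + (0.052 + 0.26²/2)·0.25 = -0.0984 + 0.0215 = -0.0770
d₁ = -0.0770 / 0.1300 = -0.5922 which rounds to -0.59
d₂ = d₁ − σ√T = -0.5922 − 0.1300 = -0.7222 which rounds to -0.72
exp(−rT) = exp(−0.052·0.25) = 0.9871
N(−d₂) = N(0.72) = 0.7642;  N(−d₁) = N(0.59) = 0.7224
P = 320·0.9871·0.7642 − 290·0.7224 = 241.3894 − 209.4960 = 31.8934

31.89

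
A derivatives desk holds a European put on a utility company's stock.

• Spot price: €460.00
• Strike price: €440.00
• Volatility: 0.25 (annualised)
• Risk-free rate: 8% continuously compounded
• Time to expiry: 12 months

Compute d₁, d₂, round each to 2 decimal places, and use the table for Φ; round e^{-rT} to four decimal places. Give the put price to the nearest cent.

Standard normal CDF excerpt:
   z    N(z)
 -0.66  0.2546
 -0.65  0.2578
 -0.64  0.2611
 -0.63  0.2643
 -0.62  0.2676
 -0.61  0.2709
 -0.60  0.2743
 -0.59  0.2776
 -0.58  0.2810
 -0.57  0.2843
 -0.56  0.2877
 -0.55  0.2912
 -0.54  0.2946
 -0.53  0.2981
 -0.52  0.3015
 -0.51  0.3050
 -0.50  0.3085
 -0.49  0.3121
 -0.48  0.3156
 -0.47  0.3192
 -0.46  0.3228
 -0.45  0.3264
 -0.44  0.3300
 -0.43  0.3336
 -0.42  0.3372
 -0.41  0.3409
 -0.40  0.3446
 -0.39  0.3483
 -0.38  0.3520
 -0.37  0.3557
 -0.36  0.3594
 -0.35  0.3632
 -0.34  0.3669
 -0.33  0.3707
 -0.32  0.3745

T = 1;  σ√T = 0.2500
d₁ = [ln(460/440) + (0.08 + 0.25²/2)·1] / 0.2500 = [0.0445 + 0.1113] / 0.2500 = 0.6228 which rounds to 0.62
d₂ = d₁ − σ√T = 0.6228 − 0.2500 = 0.3728 which rounds to 0.37
e^(−rT) = e^(−0.08·1) = 0.9231
N(−d₂) = N(-0.37) = 0.3557;  N(−d₁) = N(-0.62) = 0.2676
P = 440·0.9231·0.3557 − 460·0.2676 = 144.4725 − 123.0960 = 21.3765

€21.38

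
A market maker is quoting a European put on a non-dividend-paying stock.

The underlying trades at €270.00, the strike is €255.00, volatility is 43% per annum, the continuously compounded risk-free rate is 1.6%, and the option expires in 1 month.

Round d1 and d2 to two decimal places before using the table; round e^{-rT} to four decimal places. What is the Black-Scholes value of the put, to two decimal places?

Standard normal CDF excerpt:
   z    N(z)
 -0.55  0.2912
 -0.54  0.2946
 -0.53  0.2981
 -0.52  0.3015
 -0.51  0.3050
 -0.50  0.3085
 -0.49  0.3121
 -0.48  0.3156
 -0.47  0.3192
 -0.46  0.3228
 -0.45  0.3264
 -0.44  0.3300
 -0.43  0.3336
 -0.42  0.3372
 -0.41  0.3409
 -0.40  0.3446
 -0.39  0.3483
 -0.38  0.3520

€6.33

σ√T = 0.43 × 0.2887 = 0.1241
d₁ = [ln(270/255) + (0.016 + ½·0.43²)·0.08333] / (σ√T) = (0.0572 + 0.0090) / 0.1241 = 0.5333 → 0.53
d₂ = 0.5333 − 0.1241 = 0.4091 → 0.41
exp(−rT) = exp(−0.016·0.08333) = 0.9987
P = 255·0.9987·N(-0.41) − 270·N(-0.53) = 255·0.9987·0.3409 − 270·0.2981 = 86.8165 − 80.4870 = 6.3295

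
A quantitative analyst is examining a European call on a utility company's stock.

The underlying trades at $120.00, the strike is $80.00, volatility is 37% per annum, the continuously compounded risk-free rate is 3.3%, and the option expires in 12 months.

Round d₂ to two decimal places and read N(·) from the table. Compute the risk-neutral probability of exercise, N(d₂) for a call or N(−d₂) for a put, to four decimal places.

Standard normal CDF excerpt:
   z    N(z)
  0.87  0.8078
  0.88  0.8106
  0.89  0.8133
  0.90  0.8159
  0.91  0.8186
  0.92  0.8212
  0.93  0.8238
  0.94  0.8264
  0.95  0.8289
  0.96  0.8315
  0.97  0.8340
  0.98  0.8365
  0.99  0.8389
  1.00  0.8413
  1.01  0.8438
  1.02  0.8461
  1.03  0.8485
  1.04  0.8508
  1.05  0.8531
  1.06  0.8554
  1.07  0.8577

0.8413

T = 1;  σ√T = 0.3700
ln(S/K) + (r + σ²/2)T = ln(120/80) + (0.033 + 0.37²/2)·1 = 0.4055 + 0.1014 = 0.5069
d₁ = 0.5069 / 0.3700 = 1.3700 ≈ 1.37
d₂ = d₁ − σ√T = 1.3700 − 0.3700 = 1.0000 ≈ 1.00
Pr(exercise) under Q = N(d₂) = 0.8413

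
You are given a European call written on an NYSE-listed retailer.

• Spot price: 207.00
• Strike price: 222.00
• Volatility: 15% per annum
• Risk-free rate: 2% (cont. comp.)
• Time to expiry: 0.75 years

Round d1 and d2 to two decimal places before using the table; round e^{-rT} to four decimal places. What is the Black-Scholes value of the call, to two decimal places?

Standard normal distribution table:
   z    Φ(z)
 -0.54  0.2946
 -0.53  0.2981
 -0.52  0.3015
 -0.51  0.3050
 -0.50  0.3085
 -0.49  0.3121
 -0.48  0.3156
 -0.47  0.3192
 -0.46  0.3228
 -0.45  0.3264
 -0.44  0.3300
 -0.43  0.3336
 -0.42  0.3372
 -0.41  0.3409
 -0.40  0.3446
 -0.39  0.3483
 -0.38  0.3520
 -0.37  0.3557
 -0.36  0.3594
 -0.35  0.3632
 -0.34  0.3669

σ√T = 0.15 × 0.8660 = 0.1299
d₁ = [ln(207/222) + (0.02 + ½·0.15²)·0.75] / (σ√T) = (-0.0700 + 0.0234) / 0.1299 = -0.3581 ⇒ -0.36
d₂ = -0.3581 − 0.1299 = -0.4880 ⇒ -0.49
exp(−rT) = exp(−0.02·0.75) = 0.9851
N(d₁) = N(-0.36) = 0.3594;  N(d₂) = N(-0.49) = 0.3121
C = 207·0.3594 − 222·0.9851·0.3121 = 74.3958 − 68.2538 = 6.1420

6.14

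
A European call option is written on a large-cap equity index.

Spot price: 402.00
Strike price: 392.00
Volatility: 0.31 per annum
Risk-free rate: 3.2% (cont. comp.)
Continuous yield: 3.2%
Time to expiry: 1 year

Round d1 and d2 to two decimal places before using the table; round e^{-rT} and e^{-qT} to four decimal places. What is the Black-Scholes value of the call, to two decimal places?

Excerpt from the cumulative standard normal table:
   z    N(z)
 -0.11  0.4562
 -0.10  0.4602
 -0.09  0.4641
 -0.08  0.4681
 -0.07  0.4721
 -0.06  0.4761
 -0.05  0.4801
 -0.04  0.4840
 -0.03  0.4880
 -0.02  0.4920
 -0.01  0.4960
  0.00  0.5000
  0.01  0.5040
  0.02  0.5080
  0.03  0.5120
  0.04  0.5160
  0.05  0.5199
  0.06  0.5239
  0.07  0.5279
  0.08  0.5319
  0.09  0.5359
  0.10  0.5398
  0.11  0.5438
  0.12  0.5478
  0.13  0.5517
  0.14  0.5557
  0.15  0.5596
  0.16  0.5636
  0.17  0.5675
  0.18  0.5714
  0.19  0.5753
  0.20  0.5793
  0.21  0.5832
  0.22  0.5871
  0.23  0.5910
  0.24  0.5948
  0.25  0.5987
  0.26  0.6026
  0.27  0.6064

52.34

T = 1;  σ√T = 0.3100
d₁ = [ln(402/392) + (0.032 − 0.032 + 0.31²/2)·1] / 0.3100 = [0.0252 + 0.0481] / 0.3100 = 0.2363 which rounds to 0.24
d₂ = d₁ − σ√T = 0.2363 − 0.3100 = -0.0737 which rounds to -0.07
exp(−qT) = exp(−0.032·1) = 0.9685;  exp(−rT) = exp(−0.032·1) = 0.9685
N(d₁) = N(0.24) = 0.5948;  N(d₂) = N(-0.07) = 0.4721
C = 402·0.9685·0.5948 − 392·0.9685·0.4721 = 231.5776 − 179.2337 = 52.3439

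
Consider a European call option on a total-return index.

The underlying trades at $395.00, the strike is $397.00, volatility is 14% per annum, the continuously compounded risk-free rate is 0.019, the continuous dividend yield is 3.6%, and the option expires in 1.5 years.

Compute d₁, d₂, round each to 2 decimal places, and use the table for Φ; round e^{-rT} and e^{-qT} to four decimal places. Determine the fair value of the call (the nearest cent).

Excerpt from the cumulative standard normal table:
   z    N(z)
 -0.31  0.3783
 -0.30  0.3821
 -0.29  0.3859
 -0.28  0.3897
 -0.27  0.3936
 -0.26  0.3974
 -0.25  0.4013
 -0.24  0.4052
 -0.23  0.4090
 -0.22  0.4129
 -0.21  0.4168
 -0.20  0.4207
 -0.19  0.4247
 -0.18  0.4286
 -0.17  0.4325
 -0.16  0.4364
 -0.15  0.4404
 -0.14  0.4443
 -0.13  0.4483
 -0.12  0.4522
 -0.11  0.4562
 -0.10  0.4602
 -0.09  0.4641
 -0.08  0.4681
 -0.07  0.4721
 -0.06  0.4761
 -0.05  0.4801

T = 1.5;  σ√T = 0.1715
d₁ = [ln(395/397) + (0.019 − 0.036 + 0.14²/2)·1.5] / 0.1715 = [-0.0051 − 0.0108] / 0.1715 = -0.0924 → -0.09
d₂ = d₁ − σ√T = -0.0924 − 0.1715 = -0.2639 → -0.26
e^(−qT) = e^(−0.036·1.5) = 0.9474;  e^(−rT) = e^(−0.019·1.5) = 0.9719
N(d₁) = N(-0.09) = 0.4641;  N(d₂) = N(-0.26) = 0.3974
C = 395·0.9474·0.4641 − 397·0.9719·0.3974 = 173.6769 − 153.3345 = 20.3424

$20.34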